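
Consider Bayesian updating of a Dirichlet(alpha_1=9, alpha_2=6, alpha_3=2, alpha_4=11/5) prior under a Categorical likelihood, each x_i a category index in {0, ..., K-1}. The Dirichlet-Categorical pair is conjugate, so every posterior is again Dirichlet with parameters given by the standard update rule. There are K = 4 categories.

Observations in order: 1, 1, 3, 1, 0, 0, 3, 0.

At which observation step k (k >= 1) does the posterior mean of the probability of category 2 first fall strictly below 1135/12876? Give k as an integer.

obs 1: x=1 → posterior Dirichlet(9, 7, 2, 11/5)
obs 2: x=1 → posterior Dirichlet(9, 8, 2, 11/5)
obs 3: x=3 → posterior Dirichlet(9, 8, 2, 16/5)
obs 4: x=1 → posterior Dirichlet(9, 9, 2, 16/5)
obs 5: x=0 → posterior Dirichlet(10, 9, 2, 16/5)
obs 6: x=0 → posterior Dirichlet(11, 9, 2, 16/5)
obs 7: x=3 → posterior Dirichlet(11, 9, 2, 21/5)
obs 8: x=0 → posterior Dirichlet(12, 9, 2, 21/5)

k = 4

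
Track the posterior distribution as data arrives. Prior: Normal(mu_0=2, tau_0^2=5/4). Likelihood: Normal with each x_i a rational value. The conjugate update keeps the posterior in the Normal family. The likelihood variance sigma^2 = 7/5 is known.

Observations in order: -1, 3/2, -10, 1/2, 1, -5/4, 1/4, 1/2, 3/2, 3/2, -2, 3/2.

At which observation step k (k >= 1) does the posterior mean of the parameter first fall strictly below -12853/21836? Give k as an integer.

obs 1: x=-1 → posterior Normal(31/53, 35/53)
obs 2: x=3/2 → posterior Normal(137/156, 35/78)
obs 3: x=-10 → posterior Normal(-363/206, 35/103)
obs 4: x=1/2 → posterior Normal(-169/128, 35/128)
obs 5: x=1 → posterior Normal(-16/17, 35/153)
obs 6: x=-5/4 → posterior Normal(-701/712, 35/178)
obs 7: x=1/4 → posterior Normal(-169/203, 5/29)
obs 8: x=1/2 → posterior Normal(-313/456, 35/228)
obs 9: x=3/2 → posterior Normal(-119/253, 35/253)
obs 10: x=3/2 → posterior Normal(-163/556, 35/278)
obs 11: x=-2 → posterior Normal(-263/606, 35/303)
obs 12: x=3/2 → posterior Normal(-47/164, 35/328)

k = 3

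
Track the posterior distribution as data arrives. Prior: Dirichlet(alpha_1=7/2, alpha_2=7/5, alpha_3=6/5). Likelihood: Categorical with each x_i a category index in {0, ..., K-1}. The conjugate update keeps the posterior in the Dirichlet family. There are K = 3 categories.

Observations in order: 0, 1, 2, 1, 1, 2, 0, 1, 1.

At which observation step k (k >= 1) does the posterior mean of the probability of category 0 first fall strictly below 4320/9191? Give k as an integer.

obs 1: x=0 → posterior Dirichlet(9/2, 7/5, 6/5)
obs 2: x=1 → posterior Dirichlet(9/2, 12/5, 6/5)
obs 3: x=2 → posterior Dirichlet(9/2, 12/5, 11/5)
obs 4: x=1 → posterior Dirichlet(9/2, 17/5, 11/5)
obs 5: x=1 → posterior Dirichlet(9/2, 22/5, 11/5)
obs 6: x=2 → posterior Dirichlet(9/2, 22/5, 16/5)
obs 7: x=0 → posterior Dirichlet(11/2, 22/5, 16/5)
obs 8: x=1 → posterior Dirichlet(11/2, 27/5, 16/5)
obs 9: x=1 → posterior Dirichlet(11/2, 32/5, 16/5)

k = 4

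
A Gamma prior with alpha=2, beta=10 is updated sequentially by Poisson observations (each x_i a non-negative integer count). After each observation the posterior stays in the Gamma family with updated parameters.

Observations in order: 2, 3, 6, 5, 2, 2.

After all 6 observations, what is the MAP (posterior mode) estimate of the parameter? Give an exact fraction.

obs 1: x=2 → posterior Gamma(4, 11)
obs 2: x=3 → posterior Gamma(7, 12)
obs 3: x=6 → posterior Gamma(13, 13)
obs 4: x=5 → posterior Gamma(18, 14)
obs 5: x=2 → posterior Gamma(20, 15)
obs 6: x=2 → posterior Gamma(22, 16)

21/16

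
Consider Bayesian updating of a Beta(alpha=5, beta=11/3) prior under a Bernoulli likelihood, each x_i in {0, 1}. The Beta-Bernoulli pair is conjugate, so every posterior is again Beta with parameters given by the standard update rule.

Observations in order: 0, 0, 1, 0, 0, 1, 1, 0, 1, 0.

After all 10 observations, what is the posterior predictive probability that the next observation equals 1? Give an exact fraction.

obs 1: x=0 → posterior Beta(5, 14/3)
obs 2: x=0 → posterior Beta(5, 17/3)
obs 3: x=1 → posterior Beta(6, 17/3)
obs 4: x=0 → posterior Beta(6, 20/3)
obs 5: x=0 → posterior Beta(6, 23/3)
obs 6: x=1 → posterior Beta(7, 23/3)
obs 7: x=1 → posterior Beta(8, 23/3)
obs 8: x=0 → posterior Beta(8, 26/3)
obs 9: x=1 → posterior Beta(9, 26/3)
obs 10: x=0 → posterior Beta(9, 29/3)

27/56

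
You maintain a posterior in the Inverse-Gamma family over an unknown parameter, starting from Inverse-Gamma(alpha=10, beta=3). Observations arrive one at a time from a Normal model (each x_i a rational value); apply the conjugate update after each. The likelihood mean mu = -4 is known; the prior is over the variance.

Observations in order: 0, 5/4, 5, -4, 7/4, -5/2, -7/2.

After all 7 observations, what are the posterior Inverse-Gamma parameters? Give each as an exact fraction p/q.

alpha=27/2, beta=1329/16

obs 1: x=0 → posterior Inverse-Gamma(21/2, 11)
obs 2: x=5/4 → posterior Inverse-Gamma(11, 793/32)
obs 3: x=5 → posterior Inverse-Gamma(23/2, 2089/32)
obs 4: x=-4 → posterior Inverse-Gamma(12, 2089/32)
obs 5: x=7/4 → posterior Inverse-Gamma(25/2, 1309/16)
obs 6: x=-5/2 → posterior Inverse-Gamma(13, 1327/16)
obs 7: x=-7/2 → posterior Inverse-Gamma(27/2, 1329/16)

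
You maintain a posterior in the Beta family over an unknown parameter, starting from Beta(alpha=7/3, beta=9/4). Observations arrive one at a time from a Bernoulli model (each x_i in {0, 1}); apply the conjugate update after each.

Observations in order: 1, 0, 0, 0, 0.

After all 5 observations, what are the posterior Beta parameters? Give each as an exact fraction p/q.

alpha=10/3, beta=25/4

obs 1: x=1 → posterior Beta(10/3, 9/4)
obs 2: x=0 → posterior Beta(10/3, 13/4)
obs 3: x=0 → posterior Beta(10/3, 17/4)
obs 4: x=0 → posterior Beta(10/3, 21/4)
obs 5: x=0 → posterior Beta(10/3, 25/4)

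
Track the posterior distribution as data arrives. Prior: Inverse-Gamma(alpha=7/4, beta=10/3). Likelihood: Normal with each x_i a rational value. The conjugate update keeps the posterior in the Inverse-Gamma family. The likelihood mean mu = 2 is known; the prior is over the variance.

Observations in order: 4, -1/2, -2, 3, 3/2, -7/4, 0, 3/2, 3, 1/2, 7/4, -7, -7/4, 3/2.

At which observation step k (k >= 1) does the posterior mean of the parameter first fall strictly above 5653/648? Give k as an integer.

k = 12

obs 1: x=4 → posterior Inverse-Gamma(9/4, 16/3)
obs 2: x=-1/2 → posterior Inverse-Gamma(11/4, 203/24)
obs 3: x=-2 → posterior Inverse-Gamma(13/4, 395/24)
obs 4: x=3 → posterior Inverse-Gamma(15/4, 407/24)
obs 5: x=3/2 → posterior Inverse-Gamma(17/4, 205/12)
obs 6: x=-7/4 → posterior Inverse-Gamma(19/4, 2315/96)
obs 7: x=0 → posterior Inverse-Gamma(21/4, 2507/96)
obs 8: x=3/2 → posterior Inverse-Gamma(23/4, 2519/96)
obs 9: x=3 → posterior Inverse-Gamma(25/4, 2567/96)
obs 10: x=1/2 → posterior Inverse-Gamma(27/4, 2675/96)
obs 11: x=7/4 → posterior Inverse-Gamma(29/4, 1339/48)
obs 12: x=-7 → posterior Inverse-Gamma(31/4, 3283/48)
obs 13: x=-7/4 → posterior Inverse-Gamma(33/4, 7241/96)
obs 14: x=3/2 → posterior Inverse-Gamma(35/4, 7253/96)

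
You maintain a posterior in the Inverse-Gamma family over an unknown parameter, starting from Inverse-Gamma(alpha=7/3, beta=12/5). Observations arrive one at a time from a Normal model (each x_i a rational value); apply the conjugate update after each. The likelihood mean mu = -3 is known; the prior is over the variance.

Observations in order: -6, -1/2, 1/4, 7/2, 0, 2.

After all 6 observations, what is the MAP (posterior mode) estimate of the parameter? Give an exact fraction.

obs 1: x=-6 → posterior Inverse-Gamma(17/6, 69/10)
obs 2: x=-1/2 → posterior Inverse-Gamma(10/3, 401/40)
obs 3: x=1/4 → posterior Inverse-Gamma(23/6, 2449/160)
obs 4: x=7/2 → posterior Inverse-Gamma(13/3, 5829/160)
obs 5: x=0 → posterior Inverse-Gamma(29/6, 6549/160)
obs 6: x=2 → posterior Inverse-Gamma(16/3, 8549/160)

25647/3040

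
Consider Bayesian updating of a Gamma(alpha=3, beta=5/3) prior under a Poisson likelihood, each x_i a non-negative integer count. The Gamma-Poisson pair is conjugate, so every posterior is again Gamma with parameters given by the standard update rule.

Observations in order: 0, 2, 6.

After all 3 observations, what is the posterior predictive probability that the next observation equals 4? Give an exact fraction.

328342793521526784/2862423051509815793

obs 1: x=0 → posterior Gamma(3, 8/3)
obs 2: x=2 → posterior Gamma(5, 11/3)
obs 3: x=6 → posterior Gamma(11, 14/3)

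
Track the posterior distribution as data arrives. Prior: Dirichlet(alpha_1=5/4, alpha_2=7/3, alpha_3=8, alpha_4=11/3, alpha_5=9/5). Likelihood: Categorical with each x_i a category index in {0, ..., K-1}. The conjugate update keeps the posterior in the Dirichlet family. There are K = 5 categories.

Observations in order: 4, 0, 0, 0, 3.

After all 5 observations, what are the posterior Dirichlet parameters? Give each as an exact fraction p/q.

alpha_1=17/4, alpha_2=7/3, alpha_3=8, alpha_4=14/3, alpha_5=14/5

obs 1: x=4 → posterior Dirichlet(5/4, 7/3, 8, 11/3, 14/5)
obs 2: x=0 → posterior Dirichlet(9/4, 7/3, 8, 11/3, 14/5)
obs 3: x=0 → posterior Dirichlet(13/4, 7/3, 8, 11/3, 14/5)
obs 4: x=0 → posterior Dirichlet(17/4, 7/3, 8, 11/3, 14/5)
obs 5: x=3 → posterior Dirichlet(17/4, 7/3, 8, 14/3, 14/5)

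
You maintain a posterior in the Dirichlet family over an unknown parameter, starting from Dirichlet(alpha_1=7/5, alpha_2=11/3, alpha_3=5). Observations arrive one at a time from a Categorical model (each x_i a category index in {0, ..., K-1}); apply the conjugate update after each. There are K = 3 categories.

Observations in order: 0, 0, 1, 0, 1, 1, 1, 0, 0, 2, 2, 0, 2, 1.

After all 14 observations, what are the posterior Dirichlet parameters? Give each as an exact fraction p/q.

alpha_1=37/5, alpha_2=26/3, alpha_3=8

obs 1: x=0 → posterior Dirichlet(12/5, 11/3, 5)
obs 2: x=0 → posterior Dirichlet(17/5, 11/3, 5)
obs 3: x=1 → posterior Dirichlet(17/5, 14/3, 5)
obs 4: x=0 → posterior Dirichlet(22/5, 14/3, 5)
obs 5: x=1 → posterior Dirichlet(22/5, 17/3, 5)
obs 6: x=1 → posterior Dirichlet(22/5, 20/3, 5)
obs 7: x=1 → posterior Dirichlet(22/5, 23/3, 5)
obs 8: x=0 → posterior Dirichlet(27/5, 23/3, 5)
obs 9: x=0 → posterior Dirichlet(32/5, 23/3, 5)
obs 10: x=2 → posterior Dirichlet(32/5, 23/3, 6)
obs 11: x=2 → posterior Dirichlet(32/5, 23/3, 7)
obs 12: x=0 → posterior Dirichlet(37/5, 23/3, 7)
obs 13: x=2 → posterior Dirichlet(37/5, 23/3, 8)
obs 14: x=1 → posterior Dirichlet(37/5, 26/3, 8)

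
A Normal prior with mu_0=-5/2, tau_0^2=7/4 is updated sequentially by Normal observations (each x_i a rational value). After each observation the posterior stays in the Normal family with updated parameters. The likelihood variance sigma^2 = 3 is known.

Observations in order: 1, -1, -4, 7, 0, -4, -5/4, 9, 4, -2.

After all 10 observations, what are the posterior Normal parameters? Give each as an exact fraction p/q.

obs 1: x=1 → posterior Normal(-23/19, 21/19)
obs 2: x=-1 → posterior Normal(-15/13, 21/26)
obs 3: x=-4 → posterior Normal(-58/33, 7/11)
obs 4: x=7 → posterior Normal(-9/40, 21/40)
obs 5: x=0 → posterior Normal(-9/47, 21/47)
obs 6: x=-4 → posterior Normal(-37/54, 7/18)
obs 7: x=-5/4 → posterior Normal(-3/4, 21/61)
obs 8: x=9 → posterior Normal(69/272, 21/68)
obs 9: x=4 → posterior Normal(181/300, 7/25)
obs 10: x=-2 → posterior Normal(125/328, 21/82)

mu_0=125/328, tau_0^2=21/82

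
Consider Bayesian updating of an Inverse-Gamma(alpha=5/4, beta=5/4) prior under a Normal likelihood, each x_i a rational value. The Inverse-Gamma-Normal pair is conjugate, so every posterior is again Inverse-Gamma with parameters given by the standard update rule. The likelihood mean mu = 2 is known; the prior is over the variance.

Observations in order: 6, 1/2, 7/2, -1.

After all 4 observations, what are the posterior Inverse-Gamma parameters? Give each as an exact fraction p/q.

obs 1: x=6 → posterior Inverse-Gamma(7/4, 37/4)
obs 2: x=1/2 → posterior Inverse-Gamma(9/4, 83/8)
obs 3: x=7/2 → posterior Inverse-Gamma(11/4, 23/2)
obs 4: x=-1 → posterior Inverse-Gamma(13/4, 16)

alpha=13/4, beta=16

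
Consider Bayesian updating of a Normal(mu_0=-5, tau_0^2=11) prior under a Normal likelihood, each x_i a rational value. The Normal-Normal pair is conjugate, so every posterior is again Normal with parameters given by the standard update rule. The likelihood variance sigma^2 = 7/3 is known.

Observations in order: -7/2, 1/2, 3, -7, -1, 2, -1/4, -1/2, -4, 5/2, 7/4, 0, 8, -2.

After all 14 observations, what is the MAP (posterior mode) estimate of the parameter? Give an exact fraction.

-103/938

obs 1: x=-7/2 → posterior Normal(-301/80, 77/40)
obs 2: x=1/2 → posterior Normal(-134/73, 77/73)
obs 3: x=3 → posterior Normal(-35/106, 77/106)
obs 4: x=-7 → posterior Normal(-266/139, 77/139)
obs 5: x=-1 → posterior Normal(-299/172, 77/172)
obs 6: x=2 → posterior Normal(-233/205, 77/205)
obs 7: x=-1/4 → posterior Normal(-965/952, 11/34)
obs 8: x=-1/2 → posterior Normal(-1031/1084, 77/271)
obs 9: x=-4 → posterior Normal(-1559/1216, 77/304)
obs 10: x=5/2 → posterior Normal(-1229/1348, 77/337)
obs 11: x=7/4 → posterior Normal(-499/740, 77/370)
obs 12: x=0 → posterior Normal(-499/806, 77/403)
obs 13: x=8 → posterior Normal(29/872, 77/436)
obs 14: x=-2 → posterior Normal(-103/938, 11/67)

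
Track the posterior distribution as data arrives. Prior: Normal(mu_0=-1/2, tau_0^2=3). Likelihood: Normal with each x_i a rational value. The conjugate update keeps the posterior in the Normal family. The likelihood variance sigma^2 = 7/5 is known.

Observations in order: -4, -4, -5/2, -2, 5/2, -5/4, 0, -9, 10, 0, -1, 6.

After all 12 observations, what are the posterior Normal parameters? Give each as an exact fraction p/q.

obs 1: x=-4 → posterior Normal(-127/44, 21/22)
obs 2: x=-4 → posterior Normal(-247/74, 21/37)
obs 3: x=-5/2 → posterior Normal(-161/52, 21/52)
obs 4: x=-2 → posterior Normal(-191/67, 21/67)
obs 5: x=5/2 → posterior Normal(-307/164, 21/82)
obs 6: x=-5/4 → posterior Normal(-689/388, 21/97)
obs 7: x=0 → posterior Normal(-689/448, 3/16)
obs 8: x=-9 → posterior Normal(-1229/508, 21/127)
obs 9: x=10 → posterior Normal(-629/568, 21/142)
obs 10: x=0 → posterior Normal(-629/628, 21/157)
obs 11: x=-1 → posterior Normal(-689/688, 21/172)
obs 12: x=6 → posterior Normal(-329/748, 21/187)

mu_0=-329/748, tau_0^2=21/187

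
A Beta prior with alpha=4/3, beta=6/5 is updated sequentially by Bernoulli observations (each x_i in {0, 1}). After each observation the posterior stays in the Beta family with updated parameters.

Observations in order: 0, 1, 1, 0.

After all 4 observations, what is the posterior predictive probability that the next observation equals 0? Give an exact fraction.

24/49

obs 1: x=0 → posterior Beta(4/3, 11/5)
obs 2: x=1 → posterior Beta(7/3, 11/5)
obs 3: x=1 → posterior Beta(10/3, 11/5)
obs 4: x=0 → posterior Beta(10/3, 16/5)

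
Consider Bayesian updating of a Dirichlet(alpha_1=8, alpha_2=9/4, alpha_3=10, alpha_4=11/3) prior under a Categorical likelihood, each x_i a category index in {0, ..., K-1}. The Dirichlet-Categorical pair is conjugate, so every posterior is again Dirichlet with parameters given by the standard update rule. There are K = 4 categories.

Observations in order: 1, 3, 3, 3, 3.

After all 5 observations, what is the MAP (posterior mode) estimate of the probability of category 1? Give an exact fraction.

obs 1: x=1 → posterior Dirichlet(8, 13/4, 10, 11/3)
obs 2: x=3 → posterior Dirichlet(8, 13/4, 10, 14/3)
obs 3: x=3 → posterior Dirichlet(8, 13/4, 10, 17/3)
obs 4: x=3 → posterior Dirichlet(8, 13/4, 10, 20/3)
obs 5: x=3 → posterior Dirichlet(8, 13/4, 10, 23/3)

27/299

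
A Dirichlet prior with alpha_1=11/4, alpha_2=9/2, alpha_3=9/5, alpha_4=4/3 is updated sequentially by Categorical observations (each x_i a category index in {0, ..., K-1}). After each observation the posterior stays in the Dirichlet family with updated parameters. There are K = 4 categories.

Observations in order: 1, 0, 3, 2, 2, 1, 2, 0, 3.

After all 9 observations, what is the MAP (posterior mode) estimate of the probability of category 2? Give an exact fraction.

228/923

obs 1: x=1 → posterior Dirichlet(11/4, 11/2, 9/5, 4/3)
obs 2: x=0 → posterior Dirichlet(15/4, 11/2, 9/5, 4/3)
obs 3: x=3 → posterior Dirichlet(15/4, 11/2, 9/5, 7/3)
obs 4: x=2 → posterior Dirichlet(15/4, 11/2, 14/5, 7/3)
obs 5: x=2 → posterior Dirichlet(15/4, 11/2, 19/5, 7/3)
obs 6: x=1 → posterior Dirichlet(15/4, 13/2, 19/5, 7/3)
obs 7: x=2 → posterior Dirichlet(15/4, 13/2, 24/5, 7/3)
obs 8: x=0 → posterior Dirichlet(19/4, 13/2, 24/5, 7/3)
obs 9: x=3 → posterior Dirichlet(19/4, 13/2, 24/5, 10/3)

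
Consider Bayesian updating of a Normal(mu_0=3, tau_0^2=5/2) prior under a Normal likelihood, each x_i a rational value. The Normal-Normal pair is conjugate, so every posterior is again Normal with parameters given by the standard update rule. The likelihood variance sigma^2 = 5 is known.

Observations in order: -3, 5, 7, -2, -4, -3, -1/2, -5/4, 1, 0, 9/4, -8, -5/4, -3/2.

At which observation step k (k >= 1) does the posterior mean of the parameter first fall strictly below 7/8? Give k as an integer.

obs 1: x=-3 → posterior Normal(1, 5/3)
obs 2: x=5 → posterior Normal(2, 5/4)
obs 3: x=7 → posterior Normal(3, 1)
obs 4: x=-2 → posterior Normal(13/6, 5/6)
obs 5: x=-4 → posterior Normal(9/7, 5/7)
obs 6: x=-3 → posterior Normal(3/4, 5/8)
obs 7: x=-1/2 → posterior Normal(11/18, 5/9)
obs 8: x=-5/4 → posterior Normal(17/40, 1/2)
obs 9: x=1 → posterior Normal(21/44, 5/11)
obs 10: x=0 → posterior Normal(7/16, 5/12)
obs 11: x=9/4 → posterior Normal(15/26, 5/13)
obs 12: x=-8 → posterior Normal(-1/28, 5/14)
obs 13: x=-5/4 → posterior Normal(-7/60, 1/3)
obs 14: x=-3/2 → posterior Normal(-13/64, 5/16)

k = 6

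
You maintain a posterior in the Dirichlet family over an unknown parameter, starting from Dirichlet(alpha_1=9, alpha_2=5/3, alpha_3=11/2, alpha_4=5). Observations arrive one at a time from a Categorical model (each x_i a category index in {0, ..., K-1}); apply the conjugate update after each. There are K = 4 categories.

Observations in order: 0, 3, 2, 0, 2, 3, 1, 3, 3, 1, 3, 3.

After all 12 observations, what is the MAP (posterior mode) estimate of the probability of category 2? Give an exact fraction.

obs 1: x=0 → posterior Dirichlet(10, 5/3, 11/2, 5)
obs 2: x=3 → posterior Dirichlet(10, 5/3, 11/2, 6)
obs 3: x=2 → posterior Dirichlet(10, 5/3, 13/2, 6)
obs 4: x=0 → posterior Dirichlet(11, 5/3, 13/2, 6)
obs 5: x=2 → posterior Dirichlet(11, 5/3, 15/2, 6)
obs 6: x=3 → posterior Dirichlet(11, 5/3, 15/2, 7)
obs 7: x=1 → posterior Dirichlet(11, 8/3, 15/2, 7)
obs 8: x=3 → posterior Dirichlet(11, 8/3, 15/2, 8)
obs 9: x=3 → posterior Dirichlet(11, 8/3, 15/2, 9)
obs 10: x=1 → posterior Dirichlet(11, 11/3, 15/2, 9)
obs 11: x=3 → posterior Dirichlet(11, 11/3, 15/2, 10)
obs 12: x=3 → posterior Dirichlet(11, 11/3, 15/2, 11)

39/175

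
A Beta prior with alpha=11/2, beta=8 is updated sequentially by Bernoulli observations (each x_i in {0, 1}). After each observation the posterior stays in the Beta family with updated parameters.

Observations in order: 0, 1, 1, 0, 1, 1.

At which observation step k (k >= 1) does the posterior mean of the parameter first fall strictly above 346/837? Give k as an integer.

k = 2

obs 1: x=0 → posterior Beta(11/2, 9)
obs 2: x=1 → posterior Beta(13/2, 9)
obs 3: x=1 → posterior Beta(15/2, 9)
obs 4: x=0 → posterior Beta(15/2, 10)
obs 5: x=1 → posterior Beta(17/2, 10)
obs 6: x=1 → posterior Beta(19/2, 10)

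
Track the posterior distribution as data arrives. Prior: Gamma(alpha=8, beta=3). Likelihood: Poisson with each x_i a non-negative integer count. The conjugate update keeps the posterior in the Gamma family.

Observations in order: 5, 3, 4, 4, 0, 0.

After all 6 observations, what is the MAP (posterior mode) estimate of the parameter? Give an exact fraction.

obs 1: x=5 → posterior Gamma(13, 4)
obs 2: x=3 → posterior Gamma(16, 5)
obs 3: x=4 → posterior Gamma(20, 6)
obs 4: x=4 → posterior Gamma(24, 7)
obs 5: x=0 → posterior Gamma(24, 8)
obs 6: x=0 → posterior Gamma(24, 9)

23/9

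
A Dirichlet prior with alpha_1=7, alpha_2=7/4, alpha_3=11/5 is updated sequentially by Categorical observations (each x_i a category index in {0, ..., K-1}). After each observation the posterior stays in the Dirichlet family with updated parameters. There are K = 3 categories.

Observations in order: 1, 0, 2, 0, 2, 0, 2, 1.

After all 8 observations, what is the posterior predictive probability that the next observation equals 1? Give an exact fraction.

obs 1: x=1 → posterior Dirichlet(7, 11/4, 11/5)
obs 2: x=0 → posterior Dirichlet(8, 11/4, 11/5)
obs 3: x=2 → posterior Dirichlet(8, 11/4, 16/5)
obs 4: x=0 → posterior Dirichlet(9, 11/4, 16/5)
obs 5: x=2 → posterior Dirichlet(9, 11/4, 21/5)
obs 6: x=0 → posterior Dirichlet(10, 11/4, 21/5)
obs 7: x=2 → posterior Dirichlet(10, 11/4, 26/5)
obs 8: x=1 → posterior Dirichlet(10, 15/4, 26/5)

75/379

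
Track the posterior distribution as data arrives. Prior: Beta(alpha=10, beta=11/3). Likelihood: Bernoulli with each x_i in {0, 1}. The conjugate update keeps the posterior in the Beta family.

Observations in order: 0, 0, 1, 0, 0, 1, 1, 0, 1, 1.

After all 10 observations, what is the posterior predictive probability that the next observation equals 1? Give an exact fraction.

obs 1: x=0 → posterior Beta(10, 14/3)
obs 2: x=0 → posterior Beta(10, 17/3)
obs 3: x=1 → posterior Beta(11, 17/3)
obs 4: x=0 → posterior Beta(11, 20/3)
obs 5: x=0 → posterior Beta(11, 23/3)
obs 6: x=1 → posterior Beta(12, 23/3)
obs 7: x=1 → posterior Beta(13, 23/3)
obs 8: x=0 → posterior Beta(13, 26/3)
obs 9: x=1 → posterior Beta(14, 26/3)
obs 10: x=1 → posterior Beta(15, 26/3)

45/71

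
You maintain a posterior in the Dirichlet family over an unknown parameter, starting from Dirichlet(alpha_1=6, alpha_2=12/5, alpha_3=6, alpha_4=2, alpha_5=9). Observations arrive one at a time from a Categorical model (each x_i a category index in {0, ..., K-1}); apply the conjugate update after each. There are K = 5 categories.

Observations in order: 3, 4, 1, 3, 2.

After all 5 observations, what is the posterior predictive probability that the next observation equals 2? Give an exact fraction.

obs 1: x=3 → posterior Dirichlet(6, 12/5, 6, 3, 9)
obs 2: x=4 → posterior Dirichlet(6, 12/5, 6, 3, 10)
obs 3: x=1 → posterior Dirichlet(6, 17/5, 6, 3, 10)
obs 4: x=3 → posterior Dirichlet(6, 17/5, 6, 4, 10)
obs 5: x=2 → posterior Dirichlet(6, 17/5, 7, 4, 10)

35/152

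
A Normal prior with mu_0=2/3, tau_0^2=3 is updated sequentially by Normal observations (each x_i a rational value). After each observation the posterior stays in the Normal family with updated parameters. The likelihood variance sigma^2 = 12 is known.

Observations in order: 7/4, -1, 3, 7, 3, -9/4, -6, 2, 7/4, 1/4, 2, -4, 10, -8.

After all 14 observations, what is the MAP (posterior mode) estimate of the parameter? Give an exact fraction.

obs 1: x=7/4 → posterior Normal(53/60, 12/5)
obs 2: x=-1 → posterior Normal(41/72, 2)
obs 3: x=3 → posterior Normal(11/12, 12/7)
obs 4: x=7 → posterior Normal(161/96, 3/2)
obs 5: x=3 → posterior Normal(197/108, 4/3)
obs 6: x=-9/4 → posterior Normal(17/12, 6/5)
obs 7: x=-6 → posterior Normal(49/66, 12/11)
obs 8: x=2 → posterior Normal(61/72, 1)
obs 9: x=7/4 → posterior Normal(11/12, 12/13)
obs 10: x=1/4 → posterior Normal(73/84, 6/7)
obs 11: x=2 → posterior Normal(17/18, 4/5)
obs 12: x=-4 → posterior Normal(61/96, 3/4)
obs 13: x=10 → posterior Normal(121/102, 12/17)
obs 14: x=-8 → posterior Normal(73/108, 2/3)

73/108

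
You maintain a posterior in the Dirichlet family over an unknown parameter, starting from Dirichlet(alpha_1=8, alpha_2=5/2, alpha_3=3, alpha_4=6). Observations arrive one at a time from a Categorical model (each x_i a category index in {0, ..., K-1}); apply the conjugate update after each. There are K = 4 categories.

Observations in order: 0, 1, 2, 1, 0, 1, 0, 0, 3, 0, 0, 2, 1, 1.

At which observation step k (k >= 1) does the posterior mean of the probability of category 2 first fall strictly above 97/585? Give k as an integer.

obs 1: x=0 → posterior Dirichlet(9, 5/2, 3, 6)
obs 2: x=1 → posterior Dirichlet(9, 7/2, 3, 6)
obs 3: x=2 → posterior Dirichlet(9, 7/2, 4, 6)
obs 4: x=1 → posterior Dirichlet(9, 9/2, 4, 6)
obs 5: x=0 → posterior Dirichlet(10, 9/2, 4, 6)
obs 6: x=1 → posterior Dirichlet(10, 11/2, 4, 6)
obs 7: x=0 → posterior Dirichlet(11, 11/2, 4, 6)
obs 8: x=0 → posterior Dirichlet(12, 11/2, 4, 6)
obs 9: x=3 → posterior Dirichlet(12, 11/2, 4, 7)
obs 10: x=0 → posterior Dirichlet(13, 11/2, 4, 7)
obs 11: x=0 → posterior Dirichlet(14, 11/2, 4, 7)
obs 12: x=2 → posterior Dirichlet(14, 11/2, 5, 7)
obs 13: x=1 → posterior Dirichlet(14, 13/2, 5, 7)
obs 14: x=1 → posterior Dirichlet(14, 15/2, 5, 7)

k = 3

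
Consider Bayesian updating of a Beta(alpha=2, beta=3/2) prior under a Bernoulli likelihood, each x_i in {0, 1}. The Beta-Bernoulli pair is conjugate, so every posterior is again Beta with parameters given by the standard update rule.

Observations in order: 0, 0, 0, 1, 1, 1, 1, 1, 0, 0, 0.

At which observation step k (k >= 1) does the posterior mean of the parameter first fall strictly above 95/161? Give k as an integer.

k = 8

obs 1: x=0 → posterior Beta(2, 5/2)
obs 2: x=0 → posterior Beta(2, 7/2)
obs 3: x=0 → posterior Beta(2, 9/2)
obs 4: x=1 → posterior Beta(3, 9/2)
obs 5: x=1 → posterior Beta(4, 9/2)
obs 6: x=1 → posterior Beta(5, 9/2)
obs 7: x=1 → posterior Beta(6, 9/2)
obs 8: x=1 → posterior Beta(7, 9/2)
obs 9: x=0 → posterior Beta(7, 11/2)
obs 10: x=0 → posterior Beta(7, 13/2)
obs 11: x=0 → posterior Beta(7, 15/2)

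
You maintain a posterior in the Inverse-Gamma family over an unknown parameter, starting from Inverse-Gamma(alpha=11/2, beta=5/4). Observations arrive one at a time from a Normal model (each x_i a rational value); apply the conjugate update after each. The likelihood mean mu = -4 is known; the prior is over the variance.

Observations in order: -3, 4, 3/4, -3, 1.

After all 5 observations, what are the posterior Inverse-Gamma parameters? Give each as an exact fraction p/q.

alpha=8, beta=1857/32

obs 1: x=-3 → posterior Inverse-Gamma(6, 7/4)
obs 2: x=4 → posterior Inverse-Gamma(13/2, 135/4)
obs 3: x=3/4 → posterior Inverse-Gamma(7, 1441/32)
obs 4: x=-3 → posterior Inverse-Gamma(15/2, 1457/32)
obs 5: x=1 → posterior Inverse-Gamma(8, 1857/32)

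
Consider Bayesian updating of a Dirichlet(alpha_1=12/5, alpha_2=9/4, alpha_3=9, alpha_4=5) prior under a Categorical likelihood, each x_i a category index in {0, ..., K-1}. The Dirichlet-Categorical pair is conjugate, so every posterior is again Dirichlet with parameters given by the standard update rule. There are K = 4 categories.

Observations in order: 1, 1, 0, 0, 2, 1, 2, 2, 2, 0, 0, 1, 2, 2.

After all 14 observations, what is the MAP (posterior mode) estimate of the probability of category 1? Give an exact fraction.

35/191

obs 1: x=1 → posterior Dirichlet(12/5, 13/4, 9, 5)
obs 2: x=1 → posterior Dirichlet(12/5, 17/4, 9, 5)
obs 3: x=0 → posterior Dirichlet(17/5, 17/4, 9, 5)
obs 4: x=0 → posterior Dirichlet(22/5, 17/4, 9, 5)
obs 5: x=2 → posterior Dirichlet(22/5, 17/4, 10, 5)
obs 6: x=1 → posterior Dirichlet(22/5, 21/4, 10, 5)
obs 7: x=2 → posterior Dirichlet(22/5, 21/4, 11, 5)
obs 8: x=2 → posterior Dirichlet(22/5, 21/4, 12, 5)
obs 9: x=2 → posterior Dirichlet(22/5, 21/4, 13, 5)
obs 10: x=0 → posterior Dirichlet(27/5, 21/4, 13, 5)
obs 11: x=0 → posterior Dirichlet(32/5, 21/4, 13, 5)
obs 12: x=1 → posterior Dirichlet(32/5, 25/4, 13, 5)
obs 13: x=2 → posterior Dirichlet(32/5, 25/4, 14, 5)
obs 14: x=2 → posterior Dirichlet(32/5, 25/4, 15, 5)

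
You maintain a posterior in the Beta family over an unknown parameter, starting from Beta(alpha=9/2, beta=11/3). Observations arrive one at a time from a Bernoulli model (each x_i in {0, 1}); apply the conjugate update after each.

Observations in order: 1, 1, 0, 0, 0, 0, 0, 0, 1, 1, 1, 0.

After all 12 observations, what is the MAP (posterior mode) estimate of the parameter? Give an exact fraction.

51/109

obs 1: x=1 → posterior Beta(11/2, 11/3)
obs 2: x=1 → posterior Beta(13/2, 11/3)
obs 3: x=0 → posterior Beta(13/2, 14/3)
obs 4: x=0 → posterior Beta(13/2, 17/3)
obs 5: x=0 → posterior Beta(13/2, 20/3)
obs 6: x=0 → posterior Beta(13/2, 23/3)
obs 7: x=0 → posterior Beta(13/2, 26/3)
obs 8: x=0 → posterior Beta(13/2, 29/3)
obs 9: x=1 → posterior Beta(15/2, 29/3)
obs 10: x=1 → posterior Beta(17/2, 29/3)
obs 11: x=1 → posterior Beta(19/2, 29/3)
obs 12: x=0 → posterior Beta(19/2, 32/3)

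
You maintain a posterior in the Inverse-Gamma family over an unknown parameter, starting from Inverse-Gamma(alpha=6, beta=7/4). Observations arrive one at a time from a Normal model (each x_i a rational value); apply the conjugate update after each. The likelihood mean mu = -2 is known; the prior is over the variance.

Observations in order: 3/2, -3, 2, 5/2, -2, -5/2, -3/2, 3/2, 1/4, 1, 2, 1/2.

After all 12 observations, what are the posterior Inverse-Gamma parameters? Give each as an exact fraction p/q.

alpha=12, beta=1633/32

obs 1: x=3/2 → posterior Inverse-Gamma(13/2, 63/8)
obs 2: x=-3 → posterior Inverse-Gamma(7, 67/8)
obs 3: x=2 → posterior Inverse-Gamma(15/2, 131/8)
obs 4: x=5/2 → posterior Inverse-Gamma(8, 53/2)
obs 5: x=-2 → posterior Inverse-Gamma(17/2, 53/2)
obs 6: x=-5/2 → posterior Inverse-Gamma(9, 213/8)
obs 7: x=-3/2 → posterior Inverse-Gamma(19/2, 107/4)
obs 8: x=3/2 → posterior Inverse-Gamma(10, 263/8)
obs 9: x=1/4 → posterior Inverse-Gamma(21/2, 1133/32)
obs 10: x=1 → posterior Inverse-Gamma(11, 1277/32)
obs 11: x=2 → posterior Inverse-Gamma(23/2, 1533/32)
obs 12: x=1/2 → posterior Inverse-Gamma(12, 1633/32)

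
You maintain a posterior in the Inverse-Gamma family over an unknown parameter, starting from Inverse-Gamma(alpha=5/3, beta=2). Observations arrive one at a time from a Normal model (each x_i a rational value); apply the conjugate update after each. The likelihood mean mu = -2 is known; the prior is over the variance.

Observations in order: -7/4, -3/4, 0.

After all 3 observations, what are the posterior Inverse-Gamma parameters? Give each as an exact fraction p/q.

alpha=19/6, beta=77/16

obs 1: x=-7/4 → posterior Inverse-Gamma(13/6, 65/32)
obs 2: x=-3/4 → posterior Inverse-Gamma(8/3, 45/16)
obs 3: x=0 → posterior Inverse-Gamma(19/6, 77/16)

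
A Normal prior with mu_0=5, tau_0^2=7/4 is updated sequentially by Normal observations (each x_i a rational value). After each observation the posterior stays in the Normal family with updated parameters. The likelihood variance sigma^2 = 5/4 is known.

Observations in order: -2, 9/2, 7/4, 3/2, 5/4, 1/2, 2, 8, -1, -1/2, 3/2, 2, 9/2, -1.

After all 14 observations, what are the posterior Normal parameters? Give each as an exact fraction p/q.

obs 1: x=-2 → posterior Normal(11/12, 35/48)
obs 2: x=9/2 → posterior Normal(85/38, 35/76)
obs 3: x=7/4 → posterior Normal(219/104, 35/104)
obs 4: x=3/2 → posterior Normal(87/44, 35/132)
obs 5: x=5/4 → posterior Normal(37/20, 7/32)
obs 6: x=1/2 → posterior Normal(155/94, 35/188)
obs 7: x=2 → posterior Normal(61/36, 35/216)
obs 8: x=8 → posterior Normal(295/122, 35/244)
obs 9: x=-1 → posterior Normal(281/136, 35/272)
obs 10: x=-1/2 → posterior Normal(137/75, 7/60)
obs 11: x=3/2 → posterior Normal(295/164, 35/328)
obs 12: x=2 → posterior Normal(323/178, 35/356)
obs 13: x=9/2 → posterior Normal(193/96, 35/384)
obs 14: x=-1 → posterior Normal(186/103, 35/412)

mu_0=186/103, tau_0^2=35/412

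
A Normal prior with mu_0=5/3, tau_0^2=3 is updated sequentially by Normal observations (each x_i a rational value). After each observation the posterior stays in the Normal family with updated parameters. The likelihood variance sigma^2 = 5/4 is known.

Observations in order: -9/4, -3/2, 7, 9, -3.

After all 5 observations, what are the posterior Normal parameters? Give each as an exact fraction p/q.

obs 1: x=-9/4 → posterior Normal(-56/51, 15/17)
obs 2: x=-3/2 → posterior Normal(-110/87, 15/29)
obs 3: x=7 → posterior Normal(142/123, 15/41)
obs 4: x=9 → posterior Normal(466/159, 15/53)
obs 5: x=-3 → posterior Normal(358/195, 3/13)

mu_0=358/195, tau_0^2=3/13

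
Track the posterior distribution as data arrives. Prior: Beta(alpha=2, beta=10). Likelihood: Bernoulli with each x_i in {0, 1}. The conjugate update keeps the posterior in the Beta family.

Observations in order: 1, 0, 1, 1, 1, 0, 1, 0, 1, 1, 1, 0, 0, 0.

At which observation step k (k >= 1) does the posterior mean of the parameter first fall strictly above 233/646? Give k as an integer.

obs 1: x=1 → posterior Beta(3, 10)
obs 2: x=0 → posterior Beta(3, 11)
obs 3: x=1 → posterior Beta(4, 11)
obs 4: x=1 → posterior Beta(5, 11)
obs 5: x=1 → posterior Beta(6, 11)
obs 6: x=0 → posterior Beta(6, 12)
obs 7: x=1 → posterior Beta(7, 12)
obs 8: x=0 → posterior Beta(7, 13)
obs 9: x=1 → posterior Beta(8, 13)
obs 10: x=1 → posterior Beta(9, 13)
obs 11: x=1 → posterior Beta(10, 13)
obs 12: x=0 → posterior Beta(10, 14)
obs 13: x=0 → posterior Beta(10, 15)
obs 14: x=0 → posterior Beta(10, 16)

k = 7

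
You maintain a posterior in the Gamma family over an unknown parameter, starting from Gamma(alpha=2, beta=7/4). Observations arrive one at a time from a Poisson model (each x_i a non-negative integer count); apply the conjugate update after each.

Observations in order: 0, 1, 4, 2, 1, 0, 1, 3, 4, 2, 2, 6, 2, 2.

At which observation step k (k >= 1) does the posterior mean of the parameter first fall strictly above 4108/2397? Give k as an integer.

k = 11

obs 1: x=0 → posterior Gamma(2, 11/4)
obs 2: x=1 → posterior Gamma(3, 15/4)
obs 3: x=4 → posterior Gamma(7, 19/4)
obs 4: x=2 → posterior Gamma(9, 23/4)
obs 5: x=1 → posterior Gamma(10, 27/4)
obs 6: x=0 → posterior Gamma(10, 31/4)
obs 7: x=1 → posterior Gamma(11, 35/4)
obs 8: x=3 → posterior Gamma(14, 39/4)
obs 9: x=4 → posterior Gamma(18, 43/4)
obs 10: x=2 → posterior Gamma(20, 47/4)
obs 11: x=2 → posterior Gamma(22, 51/4)
obs 12: x=6 → posterior Gamma(28, 55/4)
obs 13: x=2 → posterior Gamma(30, 59/4)
obs 14: x=2 → posterior Gamma(32, 63/4)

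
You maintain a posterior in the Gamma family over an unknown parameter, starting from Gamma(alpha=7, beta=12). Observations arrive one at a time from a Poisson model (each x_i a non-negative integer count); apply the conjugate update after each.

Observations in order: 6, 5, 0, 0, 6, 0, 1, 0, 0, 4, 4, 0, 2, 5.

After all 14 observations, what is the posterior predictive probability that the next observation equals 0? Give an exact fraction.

obs 1: x=6 → posterior Gamma(13, 13)
obs 2: x=5 → posterior Gamma(18, 14)
obs 3: x=0 → posterior Gamma(18, 15)
obs 4: x=0 → posterior Gamma(18, 16)
obs 5: x=6 → posterior Gamma(24, 17)
obs 6: x=0 → posterior Gamma(24, 18)
obs 7: x=1 → posterior Gamma(25, 19)
obs 8: x=0 → posterior Gamma(25, 20)
obs 9: x=0 → posterior Gamma(25, 21)
obs 10: x=4 → posterior Gamma(29, 22)
obs 11: x=4 → posterior Gamma(33, 23)
obs 12: x=0 → posterior Gamma(33, 24)
obs 13: x=2 → posterior Gamma(35, 25)
obs 14: x=5 → posterior Gamma(40, 26)

397131118389635994560666234198316439032157304558637285376/1797010299914431210413179829509605039731475627537851106401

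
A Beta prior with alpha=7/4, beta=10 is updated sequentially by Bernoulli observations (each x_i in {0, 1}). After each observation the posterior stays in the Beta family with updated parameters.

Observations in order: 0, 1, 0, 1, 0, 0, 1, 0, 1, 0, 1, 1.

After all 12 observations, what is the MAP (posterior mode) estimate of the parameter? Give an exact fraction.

9/29

obs 1: x=0 → posterior Beta(7/4, 11)
obs 2: x=1 → posterior Beta(11/4, 11)
obs 3: x=0 → posterior Beta(11/4, 12)
obs 4: x=1 → posterior Beta(15/4, 12)
obs 5: x=0 → posterior Beta(15/4, 13)
obs 6: x=0 → posterior Beta(15/4, 14)
obs 7: x=1 → posterior Beta(19/4, 14)
obs 8: x=0 → posterior Beta(19/4, 15)
obs 9: x=1 → posterior Beta(23/4, 15)
obs 10: x=0 → posterior Beta(23/4, 16)
obs 11: x=1 → posterior Beta(27/4, 16)
obs 12: x=1 → posterior Beta(31/4, 16)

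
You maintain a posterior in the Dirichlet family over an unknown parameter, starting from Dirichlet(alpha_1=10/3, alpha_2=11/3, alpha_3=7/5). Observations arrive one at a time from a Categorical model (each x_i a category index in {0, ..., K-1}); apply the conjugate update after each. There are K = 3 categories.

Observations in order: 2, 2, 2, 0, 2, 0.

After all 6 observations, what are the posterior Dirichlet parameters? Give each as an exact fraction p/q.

obs 1: x=2 → posterior Dirichlet(10/3, 11/3, 12/5)
obs 2: x=2 → posterior Dirichlet(10/3, 11/3, 17/5)
obs 3: x=2 → posterior Dirichlet(10/3, 11/3, 22/5)
obs 4: x=0 → posterior Dirichlet(13/3, 11/3, 22/5)
obs 5: x=2 → posterior Dirichlet(13/3, 11/3, 27/5)
obs 6: x=0 → posterior Dirichlet(16/3, 11/3, 27/5)

alpha_1=16/3, alpha_2=11/3, alpha_3=27/5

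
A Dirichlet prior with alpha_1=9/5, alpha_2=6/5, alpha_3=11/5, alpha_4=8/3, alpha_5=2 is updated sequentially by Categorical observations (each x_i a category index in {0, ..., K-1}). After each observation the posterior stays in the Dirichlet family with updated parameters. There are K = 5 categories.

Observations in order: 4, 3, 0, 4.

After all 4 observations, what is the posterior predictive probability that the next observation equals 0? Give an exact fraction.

obs 1: x=4 → posterior Dirichlet(9/5, 6/5, 11/5, 8/3, 3)
obs 2: x=3 → posterior Dirichlet(9/5, 6/5, 11/5, 11/3, 3)
obs 3: x=0 → posterior Dirichlet(14/5, 6/5, 11/5, 11/3, 3)
obs 4: x=4 → posterior Dirichlet(14/5, 6/5, 11/5, 11/3, 4)

21/104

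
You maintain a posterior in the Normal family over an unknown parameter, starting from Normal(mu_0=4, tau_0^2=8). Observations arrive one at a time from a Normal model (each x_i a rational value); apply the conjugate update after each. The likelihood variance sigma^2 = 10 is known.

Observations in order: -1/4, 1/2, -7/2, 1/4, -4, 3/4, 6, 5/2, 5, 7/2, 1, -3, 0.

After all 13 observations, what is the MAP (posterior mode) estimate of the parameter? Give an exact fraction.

obs 1: x=-1/4 → posterior Normal(19/9, 40/9)
obs 2: x=1/2 → posterior Normal(21/13, 40/13)
obs 3: x=-7/2 → posterior Normal(7/17, 40/17)
obs 4: x=1/4 → posterior Normal(8/21, 40/21)
obs 5: x=-4 → posterior Normal(-8/25, 8/5)
obs 6: x=3/4 → posterior Normal(-5/29, 40/29)
obs 7: x=6 → posterior Normal(19/33, 40/33)
obs 8: x=5/2 → posterior Normal(29/37, 40/37)
obs 9: x=5 → posterior Normal(49/41, 40/41)
obs 10: x=7/2 → posterior Normal(7/5, 8/9)
obs 11: x=1 → posterior Normal(67/49, 40/49)
obs 12: x=-3 → posterior Normal(55/53, 40/53)
obs 13: x=0 → posterior Normal(55/57, 40/57)

55/57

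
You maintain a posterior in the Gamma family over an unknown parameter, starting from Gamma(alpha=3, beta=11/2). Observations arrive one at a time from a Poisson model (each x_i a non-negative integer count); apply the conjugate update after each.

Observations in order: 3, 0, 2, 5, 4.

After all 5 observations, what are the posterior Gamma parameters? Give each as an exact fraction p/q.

alpha=17, beta=21/2

obs 1: x=3 → posterior Gamma(6, 13/2)
obs 2: x=0 → posterior Gamma(6, 15/2)
obs 3: x=2 → posterior Gamma(8, 17/2)
obs 4: x=5 → posterior Gamma(13, 19/2)
obs 5: x=4 → posterior Gamma(17, 21/2)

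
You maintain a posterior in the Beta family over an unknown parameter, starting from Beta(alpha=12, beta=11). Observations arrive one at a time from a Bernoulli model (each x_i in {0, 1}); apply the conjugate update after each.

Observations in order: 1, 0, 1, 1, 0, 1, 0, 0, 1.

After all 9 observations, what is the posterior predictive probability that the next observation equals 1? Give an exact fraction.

17/32

obs 1: x=1 → posterior Beta(13, 11)
obs 2: x=0 → posterior Beta(13, 12)
obs 3: x=1 → posterior Beta(14, 12)
obs 4: x=1 → posterior Beta(15, 12)
obs 5: x=0 → posterior Beta(15, 13)
obs 6: x=1 → posterior Beta(16, 13)
obs 7: x=0 → posterior Beta(16, 14)
obs 8: x=0 → posterior Beta(16, 15)
obs 9: x=1 → posterior Beta(17, 15)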